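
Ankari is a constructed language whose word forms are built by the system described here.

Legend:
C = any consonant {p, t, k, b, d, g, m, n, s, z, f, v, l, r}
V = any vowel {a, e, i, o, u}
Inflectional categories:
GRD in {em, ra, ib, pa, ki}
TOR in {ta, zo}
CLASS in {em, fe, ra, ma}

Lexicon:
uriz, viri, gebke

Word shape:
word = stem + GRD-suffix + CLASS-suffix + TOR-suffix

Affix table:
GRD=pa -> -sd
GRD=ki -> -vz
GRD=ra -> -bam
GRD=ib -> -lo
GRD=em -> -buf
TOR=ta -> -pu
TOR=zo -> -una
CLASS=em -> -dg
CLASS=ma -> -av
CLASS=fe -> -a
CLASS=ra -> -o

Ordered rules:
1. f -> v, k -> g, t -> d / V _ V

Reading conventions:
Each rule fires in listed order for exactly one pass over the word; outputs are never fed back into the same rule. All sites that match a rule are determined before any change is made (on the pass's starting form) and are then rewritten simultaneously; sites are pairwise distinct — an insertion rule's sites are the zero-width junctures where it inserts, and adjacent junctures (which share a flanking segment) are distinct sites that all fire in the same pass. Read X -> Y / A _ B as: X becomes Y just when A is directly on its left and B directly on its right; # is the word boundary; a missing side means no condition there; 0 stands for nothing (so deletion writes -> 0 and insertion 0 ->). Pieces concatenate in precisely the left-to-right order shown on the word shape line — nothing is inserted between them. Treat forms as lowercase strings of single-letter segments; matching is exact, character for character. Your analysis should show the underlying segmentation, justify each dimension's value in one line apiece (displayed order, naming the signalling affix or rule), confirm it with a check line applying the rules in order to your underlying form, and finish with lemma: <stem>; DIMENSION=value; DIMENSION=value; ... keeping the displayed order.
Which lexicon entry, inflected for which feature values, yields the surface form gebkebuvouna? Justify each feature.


underlying: gebke-buf-o-una
GRD=em - signalled by the affix -buf
TOR=zo - signalled by the affix -una
CLASS=ra - signalled by the affix -o
check: gebkebufouna -> gebkebuvouna
lemma: gebke; GRD=em; TOR=zo; CLASS=ra


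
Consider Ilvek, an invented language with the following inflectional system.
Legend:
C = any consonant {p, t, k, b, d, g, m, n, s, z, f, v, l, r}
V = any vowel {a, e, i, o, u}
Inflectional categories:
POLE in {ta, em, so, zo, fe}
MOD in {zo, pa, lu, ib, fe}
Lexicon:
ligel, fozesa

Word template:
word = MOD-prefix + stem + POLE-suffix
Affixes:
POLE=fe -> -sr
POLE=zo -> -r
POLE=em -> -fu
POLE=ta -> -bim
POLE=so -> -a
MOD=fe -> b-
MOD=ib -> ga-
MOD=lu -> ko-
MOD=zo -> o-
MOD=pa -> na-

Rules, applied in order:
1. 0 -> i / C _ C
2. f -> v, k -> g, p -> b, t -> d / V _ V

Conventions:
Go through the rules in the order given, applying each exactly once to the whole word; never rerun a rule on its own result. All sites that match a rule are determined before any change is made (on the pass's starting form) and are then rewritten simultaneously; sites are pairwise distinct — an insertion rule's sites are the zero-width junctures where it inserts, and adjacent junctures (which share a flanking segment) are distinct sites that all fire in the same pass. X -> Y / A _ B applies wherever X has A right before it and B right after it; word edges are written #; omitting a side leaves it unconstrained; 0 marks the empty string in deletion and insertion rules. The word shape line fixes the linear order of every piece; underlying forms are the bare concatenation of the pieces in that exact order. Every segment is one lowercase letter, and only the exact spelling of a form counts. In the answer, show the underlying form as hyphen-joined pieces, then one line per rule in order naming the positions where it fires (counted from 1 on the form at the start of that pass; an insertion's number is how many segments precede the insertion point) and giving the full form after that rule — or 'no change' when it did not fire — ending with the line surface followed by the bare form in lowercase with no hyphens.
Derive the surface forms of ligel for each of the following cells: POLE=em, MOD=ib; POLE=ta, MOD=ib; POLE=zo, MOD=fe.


cell POLE=em, MOD=ib:
underlying: ga-ligel-fu
1. 0 -> i / C _ C: inserts after position(s) 7: galigelifu
2. f -> v, k -> g, p -> b, t -> d / V _ V: fires at position(s) 9: galigelivu
surface: galigelivu

cell POLE=ta, MOD=ib:
underlying: ga-ligel-bim
1. 0 -> i / C _ C: inserts after position(s) 7: galigelibim
2. f -> v, k -> g, p -> b, t -> d / V _ V: no change
surface: galigelibim

cell POLE=zo, MOD=fe:
underlying: b-ligel-r
1. 0 -> i / C _ C: inserts after position(s) 1, 6: biligelir
2. f -> v, k -> g, p -> b, t -> d / V _ V: no change
surface: biligelir


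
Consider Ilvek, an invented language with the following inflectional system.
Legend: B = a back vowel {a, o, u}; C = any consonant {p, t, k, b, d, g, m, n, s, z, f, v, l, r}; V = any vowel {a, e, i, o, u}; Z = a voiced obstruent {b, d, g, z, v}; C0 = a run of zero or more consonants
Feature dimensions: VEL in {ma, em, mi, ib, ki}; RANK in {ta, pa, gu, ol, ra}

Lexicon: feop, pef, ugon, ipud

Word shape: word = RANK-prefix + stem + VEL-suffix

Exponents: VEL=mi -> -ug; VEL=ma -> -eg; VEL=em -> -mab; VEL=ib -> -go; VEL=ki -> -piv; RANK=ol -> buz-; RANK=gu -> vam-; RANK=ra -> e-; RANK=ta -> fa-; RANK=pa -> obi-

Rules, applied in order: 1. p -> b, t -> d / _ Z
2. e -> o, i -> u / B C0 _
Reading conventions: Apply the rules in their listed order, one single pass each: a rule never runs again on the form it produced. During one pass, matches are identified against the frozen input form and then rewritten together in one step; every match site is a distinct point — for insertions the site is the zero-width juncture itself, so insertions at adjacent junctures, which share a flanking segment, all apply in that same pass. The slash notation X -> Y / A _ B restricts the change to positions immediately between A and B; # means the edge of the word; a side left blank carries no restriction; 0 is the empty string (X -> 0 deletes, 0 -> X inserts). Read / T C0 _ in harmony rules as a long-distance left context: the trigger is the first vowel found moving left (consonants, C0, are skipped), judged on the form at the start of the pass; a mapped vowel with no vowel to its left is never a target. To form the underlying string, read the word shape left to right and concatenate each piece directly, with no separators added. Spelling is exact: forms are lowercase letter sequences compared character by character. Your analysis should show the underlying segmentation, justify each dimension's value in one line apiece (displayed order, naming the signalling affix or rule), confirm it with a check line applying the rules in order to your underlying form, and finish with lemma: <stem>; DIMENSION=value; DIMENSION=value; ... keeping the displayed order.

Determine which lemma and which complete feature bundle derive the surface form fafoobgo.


underlying: fa-feop-go
VEL=ib - signalled by the affix -go
RANK=ta - signalled by the affix fa-
check: fafeopgo -> fafeobgo -> fafoobgo
lemma: feop; VEL=ib; RANK=ta


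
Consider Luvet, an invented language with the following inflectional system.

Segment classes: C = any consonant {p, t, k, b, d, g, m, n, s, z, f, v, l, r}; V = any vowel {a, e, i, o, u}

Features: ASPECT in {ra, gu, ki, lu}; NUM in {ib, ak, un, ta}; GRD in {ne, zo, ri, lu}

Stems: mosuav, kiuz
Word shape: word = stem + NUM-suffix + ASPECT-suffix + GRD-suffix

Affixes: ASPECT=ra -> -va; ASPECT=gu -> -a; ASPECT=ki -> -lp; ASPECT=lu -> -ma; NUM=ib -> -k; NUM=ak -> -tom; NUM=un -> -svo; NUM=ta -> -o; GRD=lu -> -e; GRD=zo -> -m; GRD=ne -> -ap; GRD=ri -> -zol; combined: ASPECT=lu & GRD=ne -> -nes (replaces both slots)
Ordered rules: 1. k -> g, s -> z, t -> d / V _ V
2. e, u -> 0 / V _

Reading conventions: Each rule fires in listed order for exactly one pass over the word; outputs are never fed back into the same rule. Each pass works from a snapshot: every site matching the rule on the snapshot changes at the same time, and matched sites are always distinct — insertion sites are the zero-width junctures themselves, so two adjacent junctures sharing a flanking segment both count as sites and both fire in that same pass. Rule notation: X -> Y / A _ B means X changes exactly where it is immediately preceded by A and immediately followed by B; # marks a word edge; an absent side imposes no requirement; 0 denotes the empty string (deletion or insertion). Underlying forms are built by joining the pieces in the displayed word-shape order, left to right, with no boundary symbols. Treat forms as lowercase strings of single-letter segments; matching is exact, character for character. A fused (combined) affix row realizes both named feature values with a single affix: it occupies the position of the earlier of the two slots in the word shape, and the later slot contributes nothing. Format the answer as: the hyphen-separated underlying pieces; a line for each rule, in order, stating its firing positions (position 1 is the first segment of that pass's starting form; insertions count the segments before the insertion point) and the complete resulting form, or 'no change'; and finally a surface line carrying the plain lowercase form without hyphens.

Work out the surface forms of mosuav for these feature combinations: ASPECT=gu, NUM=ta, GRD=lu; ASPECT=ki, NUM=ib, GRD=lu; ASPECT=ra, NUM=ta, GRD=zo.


cell ASPECT=gu, NUM=ta, GRD=lu:
underlying: mosuav-o-a-e
1. k -> g, s -> z, t -> d / V _ V: fires at position(s) 3: mozuavoae
2. e, u -> 0 / V _: fires at position(s) 9: mozuavoa
surface: mozuavoa

cell ASPECT=ki, NUM=ib, GRD=lu:
underlying: mosuav-k-lp-e
1. k -> g, s -> z, t -> d / V _ V: fires at position(s) 3: mozuavklpe
2. e, u -> 0 / V _: no change
surface: mozuavklpe

cell ASPECT=ra, NUM=ta, GRD=zo:
underlying: mosuav-o-va-m
1. k -> g, s -> z, t -> d / V _ V: fires at position(s) 3: mozuavovam
2. e, u -> 0 / V _: no change
surface: mozuavovam


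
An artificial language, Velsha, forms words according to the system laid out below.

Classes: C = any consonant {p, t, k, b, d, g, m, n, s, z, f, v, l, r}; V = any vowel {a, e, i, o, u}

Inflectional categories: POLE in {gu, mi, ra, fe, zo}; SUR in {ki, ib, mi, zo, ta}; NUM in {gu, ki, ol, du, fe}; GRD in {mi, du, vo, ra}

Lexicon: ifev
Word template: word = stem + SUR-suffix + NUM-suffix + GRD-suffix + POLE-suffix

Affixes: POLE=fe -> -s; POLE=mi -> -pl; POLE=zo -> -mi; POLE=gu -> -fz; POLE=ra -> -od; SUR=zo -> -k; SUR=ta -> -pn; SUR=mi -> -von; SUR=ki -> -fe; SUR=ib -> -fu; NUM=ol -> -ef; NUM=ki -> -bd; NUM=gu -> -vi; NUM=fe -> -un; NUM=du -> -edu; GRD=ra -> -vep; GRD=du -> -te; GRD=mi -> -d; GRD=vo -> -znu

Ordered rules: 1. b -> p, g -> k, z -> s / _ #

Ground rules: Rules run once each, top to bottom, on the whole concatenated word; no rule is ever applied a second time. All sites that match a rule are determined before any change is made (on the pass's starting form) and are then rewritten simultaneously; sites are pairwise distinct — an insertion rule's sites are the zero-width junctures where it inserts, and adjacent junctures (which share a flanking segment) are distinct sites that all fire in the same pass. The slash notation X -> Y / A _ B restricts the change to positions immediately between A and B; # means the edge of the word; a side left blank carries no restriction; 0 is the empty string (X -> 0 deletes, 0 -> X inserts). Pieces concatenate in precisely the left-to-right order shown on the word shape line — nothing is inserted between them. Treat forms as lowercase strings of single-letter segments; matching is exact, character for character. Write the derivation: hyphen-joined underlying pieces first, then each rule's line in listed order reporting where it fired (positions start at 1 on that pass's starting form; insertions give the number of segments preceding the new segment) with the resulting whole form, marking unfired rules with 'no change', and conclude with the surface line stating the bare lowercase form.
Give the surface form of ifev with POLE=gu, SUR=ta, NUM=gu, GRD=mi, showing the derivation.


underlying: ifev-pn-vi-d-fz
1. b -> p, g -> k, z -> s / _ #: fires at position(s) 11: ifevpnvidfs
surface: ifevpnvidfs


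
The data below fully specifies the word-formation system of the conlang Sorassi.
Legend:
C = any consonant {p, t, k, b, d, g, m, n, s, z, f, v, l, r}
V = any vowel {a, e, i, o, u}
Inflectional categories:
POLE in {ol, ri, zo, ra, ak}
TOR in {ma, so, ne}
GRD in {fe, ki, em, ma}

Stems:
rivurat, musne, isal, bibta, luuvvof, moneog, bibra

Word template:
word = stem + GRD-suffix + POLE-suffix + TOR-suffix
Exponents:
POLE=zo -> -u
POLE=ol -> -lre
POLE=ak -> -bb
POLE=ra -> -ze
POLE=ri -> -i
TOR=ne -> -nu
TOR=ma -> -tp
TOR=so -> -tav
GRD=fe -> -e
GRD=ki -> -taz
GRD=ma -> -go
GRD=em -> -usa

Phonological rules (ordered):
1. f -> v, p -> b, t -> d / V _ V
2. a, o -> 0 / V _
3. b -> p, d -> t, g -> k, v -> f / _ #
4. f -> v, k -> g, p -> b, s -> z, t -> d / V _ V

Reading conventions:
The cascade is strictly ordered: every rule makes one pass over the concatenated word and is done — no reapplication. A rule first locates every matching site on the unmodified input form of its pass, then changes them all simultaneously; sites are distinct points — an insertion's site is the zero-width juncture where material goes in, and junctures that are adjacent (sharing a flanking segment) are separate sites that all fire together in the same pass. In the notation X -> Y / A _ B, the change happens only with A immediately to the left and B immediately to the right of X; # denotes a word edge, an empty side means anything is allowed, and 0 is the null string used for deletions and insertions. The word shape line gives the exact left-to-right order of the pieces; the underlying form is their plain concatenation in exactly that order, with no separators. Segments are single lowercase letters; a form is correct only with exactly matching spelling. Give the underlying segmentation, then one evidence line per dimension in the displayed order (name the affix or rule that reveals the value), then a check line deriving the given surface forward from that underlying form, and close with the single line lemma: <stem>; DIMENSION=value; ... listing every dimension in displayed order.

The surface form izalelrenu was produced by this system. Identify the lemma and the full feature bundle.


underlying: isal-e-lre-nu
POLE=ol - signalled by the affix -lre
TOR=ne - signalled by the affix -nu
GRD=fe - signalled by the affix -e
check: isalelrenu -> isalelrenu -> isalelrenu -> isalelrenu -> izalelrenu
lemma: isal; POLE=ol; TOR=ne; GRD=fe


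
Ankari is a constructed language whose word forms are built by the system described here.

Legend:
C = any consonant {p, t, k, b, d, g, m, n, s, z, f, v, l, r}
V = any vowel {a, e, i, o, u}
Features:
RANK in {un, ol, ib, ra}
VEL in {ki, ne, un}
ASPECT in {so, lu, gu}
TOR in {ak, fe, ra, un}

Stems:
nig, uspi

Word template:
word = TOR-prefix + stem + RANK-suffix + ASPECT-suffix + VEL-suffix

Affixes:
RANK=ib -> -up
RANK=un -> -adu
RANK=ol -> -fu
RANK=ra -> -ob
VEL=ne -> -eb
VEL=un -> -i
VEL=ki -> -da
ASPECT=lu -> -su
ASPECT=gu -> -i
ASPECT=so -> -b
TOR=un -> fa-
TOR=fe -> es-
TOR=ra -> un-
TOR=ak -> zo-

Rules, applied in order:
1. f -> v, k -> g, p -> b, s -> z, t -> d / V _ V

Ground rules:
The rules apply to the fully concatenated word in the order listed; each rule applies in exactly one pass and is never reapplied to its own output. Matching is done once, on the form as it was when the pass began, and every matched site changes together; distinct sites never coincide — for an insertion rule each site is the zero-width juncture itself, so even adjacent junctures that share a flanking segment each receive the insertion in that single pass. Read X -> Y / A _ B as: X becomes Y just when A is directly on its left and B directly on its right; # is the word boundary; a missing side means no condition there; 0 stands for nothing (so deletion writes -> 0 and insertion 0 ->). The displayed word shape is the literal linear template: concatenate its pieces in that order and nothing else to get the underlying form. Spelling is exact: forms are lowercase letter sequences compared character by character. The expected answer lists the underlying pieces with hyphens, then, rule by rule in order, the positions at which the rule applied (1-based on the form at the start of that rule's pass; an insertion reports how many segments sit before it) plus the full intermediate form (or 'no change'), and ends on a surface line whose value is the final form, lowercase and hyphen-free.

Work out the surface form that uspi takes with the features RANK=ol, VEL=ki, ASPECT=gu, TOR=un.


underlying: fa-uspi-fu-i-da
1. f -> v, k -> g, p -> b, s -> z, t -> d / V _ V: fires at position(s) 7: fauspivuida
surface: fauspivuida


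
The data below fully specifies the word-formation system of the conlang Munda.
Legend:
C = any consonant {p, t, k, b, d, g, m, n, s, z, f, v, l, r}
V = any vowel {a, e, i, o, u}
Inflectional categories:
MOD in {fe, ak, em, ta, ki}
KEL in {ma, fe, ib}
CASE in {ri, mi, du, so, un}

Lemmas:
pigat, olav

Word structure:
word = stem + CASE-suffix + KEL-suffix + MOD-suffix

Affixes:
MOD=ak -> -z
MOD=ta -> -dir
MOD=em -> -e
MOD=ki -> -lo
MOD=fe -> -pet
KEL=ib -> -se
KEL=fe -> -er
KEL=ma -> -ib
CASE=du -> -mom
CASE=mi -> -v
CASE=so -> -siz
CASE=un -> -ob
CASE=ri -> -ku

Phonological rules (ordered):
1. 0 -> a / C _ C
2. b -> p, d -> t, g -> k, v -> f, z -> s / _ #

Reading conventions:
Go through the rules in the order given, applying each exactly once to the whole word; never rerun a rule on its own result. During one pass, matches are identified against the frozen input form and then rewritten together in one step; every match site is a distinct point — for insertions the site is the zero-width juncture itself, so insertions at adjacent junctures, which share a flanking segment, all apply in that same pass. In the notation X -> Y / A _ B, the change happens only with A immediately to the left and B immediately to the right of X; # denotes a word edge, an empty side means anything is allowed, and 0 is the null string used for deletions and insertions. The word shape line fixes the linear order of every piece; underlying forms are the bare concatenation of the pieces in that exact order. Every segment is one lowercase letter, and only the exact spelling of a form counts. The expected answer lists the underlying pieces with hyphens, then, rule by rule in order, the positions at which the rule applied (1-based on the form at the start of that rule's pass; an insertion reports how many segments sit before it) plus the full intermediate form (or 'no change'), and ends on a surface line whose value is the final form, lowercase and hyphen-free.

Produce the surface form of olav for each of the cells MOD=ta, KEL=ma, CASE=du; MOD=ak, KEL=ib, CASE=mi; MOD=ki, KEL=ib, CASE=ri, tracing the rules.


cell MOD=ta, KEL=ma, CASE=du:
underlying: olav-mom-ib-dir
1. 0 -> a / C _ C: inserts after position(s) 4, 9: olavamomibadir
2. b -> p, d -> t, g -> k, v -> f, z -> s / _ #: no change
surface: olavamomibadir

cell MOD=ak, KEL=ib, CASE=mi:
underlying: olav-v-se-z
1. 0 -> a / C _ C: inserts after position(s) 4, 5: olavavasez
2. b -> p, d -> t, g -> k, v -> f, z -> s / _ #: fires at position(s) 10: olavavases
surface: olavavases

cell MOD=ki, KEL=ib, CASE=ri:
underlying: olav-ku-se-lo
1. 0 -> a / C _ C: inserts after position(s) 4: olavakuselo
2. b -> p, d -> t, g -> k, v -> f, z -> s / _ #: no change
surface: olavakuselo


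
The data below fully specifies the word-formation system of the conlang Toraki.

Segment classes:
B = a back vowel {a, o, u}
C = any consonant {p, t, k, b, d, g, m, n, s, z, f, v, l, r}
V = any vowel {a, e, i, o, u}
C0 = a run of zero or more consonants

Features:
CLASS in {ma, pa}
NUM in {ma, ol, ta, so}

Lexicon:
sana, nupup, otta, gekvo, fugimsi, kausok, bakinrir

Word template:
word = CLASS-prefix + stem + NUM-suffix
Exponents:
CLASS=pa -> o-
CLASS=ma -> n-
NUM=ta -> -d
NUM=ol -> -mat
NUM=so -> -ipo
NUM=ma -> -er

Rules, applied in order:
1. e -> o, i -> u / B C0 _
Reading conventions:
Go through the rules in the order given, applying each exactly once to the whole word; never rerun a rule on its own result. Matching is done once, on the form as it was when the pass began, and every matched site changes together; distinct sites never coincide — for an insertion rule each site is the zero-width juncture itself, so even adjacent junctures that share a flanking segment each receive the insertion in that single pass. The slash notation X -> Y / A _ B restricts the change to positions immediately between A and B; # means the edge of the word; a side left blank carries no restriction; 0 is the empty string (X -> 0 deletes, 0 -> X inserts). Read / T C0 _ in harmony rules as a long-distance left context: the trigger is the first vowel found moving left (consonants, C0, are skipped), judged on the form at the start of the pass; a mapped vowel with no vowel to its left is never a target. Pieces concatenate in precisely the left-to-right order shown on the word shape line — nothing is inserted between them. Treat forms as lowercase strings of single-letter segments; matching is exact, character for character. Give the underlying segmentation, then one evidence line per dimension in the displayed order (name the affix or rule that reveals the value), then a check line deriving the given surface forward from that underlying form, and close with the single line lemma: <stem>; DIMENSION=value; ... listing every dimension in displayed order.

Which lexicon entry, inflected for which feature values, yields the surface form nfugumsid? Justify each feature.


underlying: n-fugimsi-d
CLASS=ma - signalled by the affix n-
NUM=ta - signalled by the affix -d
check: nfugimsid -> nfugumsid
lemma: fugimsi; CLASS=ma; NUM=ta


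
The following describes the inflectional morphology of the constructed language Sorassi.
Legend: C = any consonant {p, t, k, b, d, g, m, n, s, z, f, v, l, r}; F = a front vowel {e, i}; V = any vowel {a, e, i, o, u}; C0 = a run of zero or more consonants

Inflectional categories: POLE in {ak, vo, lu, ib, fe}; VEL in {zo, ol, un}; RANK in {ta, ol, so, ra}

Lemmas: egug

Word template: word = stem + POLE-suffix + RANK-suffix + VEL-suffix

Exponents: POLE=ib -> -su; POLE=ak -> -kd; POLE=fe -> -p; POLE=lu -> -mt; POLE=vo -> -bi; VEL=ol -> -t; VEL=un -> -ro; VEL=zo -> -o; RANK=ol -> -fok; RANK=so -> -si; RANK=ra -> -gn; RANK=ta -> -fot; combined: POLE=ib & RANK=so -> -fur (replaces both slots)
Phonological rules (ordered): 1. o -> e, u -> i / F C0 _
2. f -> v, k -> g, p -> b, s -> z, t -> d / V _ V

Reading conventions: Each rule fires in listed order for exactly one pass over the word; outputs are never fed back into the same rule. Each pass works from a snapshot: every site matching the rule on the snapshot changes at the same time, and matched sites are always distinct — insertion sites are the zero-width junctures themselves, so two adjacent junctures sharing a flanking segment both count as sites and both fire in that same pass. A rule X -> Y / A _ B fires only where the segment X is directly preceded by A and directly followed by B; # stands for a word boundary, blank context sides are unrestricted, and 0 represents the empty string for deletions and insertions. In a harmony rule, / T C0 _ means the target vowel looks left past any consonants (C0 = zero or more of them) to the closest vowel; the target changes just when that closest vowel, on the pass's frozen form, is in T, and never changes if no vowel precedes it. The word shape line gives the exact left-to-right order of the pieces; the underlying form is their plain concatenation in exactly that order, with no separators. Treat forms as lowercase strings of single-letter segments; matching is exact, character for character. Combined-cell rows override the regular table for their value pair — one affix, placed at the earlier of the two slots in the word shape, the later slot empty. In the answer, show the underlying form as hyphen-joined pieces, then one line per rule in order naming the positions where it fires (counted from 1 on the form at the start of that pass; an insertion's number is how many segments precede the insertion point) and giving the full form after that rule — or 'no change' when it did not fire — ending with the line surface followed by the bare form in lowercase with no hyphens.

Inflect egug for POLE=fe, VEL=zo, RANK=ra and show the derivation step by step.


underlying: egug-p-gn-o
1. o -> e, u -> i / F C0 _: fires at position(s) 3: egigpgno
2. f -> v, k -> g, p -> b, s -> z, t -> d / V _ V: no change
surface: egigpgno


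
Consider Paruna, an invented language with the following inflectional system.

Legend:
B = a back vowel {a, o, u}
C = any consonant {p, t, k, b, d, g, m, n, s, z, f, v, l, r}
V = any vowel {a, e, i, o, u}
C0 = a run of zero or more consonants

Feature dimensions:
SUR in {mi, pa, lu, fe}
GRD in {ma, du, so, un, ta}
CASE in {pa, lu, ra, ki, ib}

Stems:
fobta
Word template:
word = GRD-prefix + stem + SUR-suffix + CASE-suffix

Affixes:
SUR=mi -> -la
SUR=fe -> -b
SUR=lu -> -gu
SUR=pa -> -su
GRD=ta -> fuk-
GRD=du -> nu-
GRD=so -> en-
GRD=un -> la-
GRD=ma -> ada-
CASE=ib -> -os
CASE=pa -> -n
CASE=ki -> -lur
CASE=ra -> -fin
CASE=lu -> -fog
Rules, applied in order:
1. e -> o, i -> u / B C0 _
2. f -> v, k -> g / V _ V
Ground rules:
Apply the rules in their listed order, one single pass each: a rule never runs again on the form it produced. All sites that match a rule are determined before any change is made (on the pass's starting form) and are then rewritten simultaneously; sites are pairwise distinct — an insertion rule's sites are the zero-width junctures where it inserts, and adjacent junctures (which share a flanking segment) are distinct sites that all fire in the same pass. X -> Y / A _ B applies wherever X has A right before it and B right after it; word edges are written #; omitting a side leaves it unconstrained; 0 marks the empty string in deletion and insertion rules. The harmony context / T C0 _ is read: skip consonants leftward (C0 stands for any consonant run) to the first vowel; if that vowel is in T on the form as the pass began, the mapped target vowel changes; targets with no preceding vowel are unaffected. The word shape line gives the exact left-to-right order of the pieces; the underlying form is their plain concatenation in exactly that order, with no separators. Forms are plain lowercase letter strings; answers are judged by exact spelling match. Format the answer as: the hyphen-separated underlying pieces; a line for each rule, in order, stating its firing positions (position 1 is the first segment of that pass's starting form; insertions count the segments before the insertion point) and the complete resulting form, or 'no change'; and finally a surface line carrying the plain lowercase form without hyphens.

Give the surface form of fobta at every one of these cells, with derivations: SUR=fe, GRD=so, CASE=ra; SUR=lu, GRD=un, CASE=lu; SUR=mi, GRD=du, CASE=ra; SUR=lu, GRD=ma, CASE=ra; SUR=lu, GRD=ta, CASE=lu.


cell SUR=fe, GRD=so, CASE=ra:
underlying: en-fobta-b-fin
1. e -> o, i -> u / B C0 _: fires at position(s) 10: enfobtabfun
2. f -> v, k -> g / V _ V: no change
surface: enfobtabfun

cell SUR=lu, GRD=un, CASE=lu:
underlying: la-fobta-gu-fog
1. e -> o, i -> u / B C0 _: no change
2. f -> v, k -> g / V _ V: fires at position(s) 3, 10: lavobtaguvog
surface: lavobtaguvog

cell SUR=mi, GRD=du, CASE=ra:
underlying: nu-fobta-la-fin
1. e -> o, i -> u / B C0 _: fires at position(s) 11: nufobtalafun
2. f -> v, k -> g / V _ V: fires at position(s) 3, 10: nuvobtalavun
surface: nuvobtalavun

cell SUR=lu, GRD=ma, CASE=ra:
underlying: ada-fobta-gu-fin
1. e -> o, i -> u / B C0 _: fires at position(s) 12: adafobtagufun
2. f -> v, k -> g / V _ V: fires at position(s) 4, 11: adavobtaguvun
surface: adavobtaguvun

cell SUR=lu, GRD=ta, CASE=lu:
underlying: fuk-fobta-gu-fog
1. e -> o, i -> u / B C0 _: no change
2. f -> v, k -> g / V _ V: fires at position(s) 11: fukfobtaguvog
surface: fukfobtaguvog


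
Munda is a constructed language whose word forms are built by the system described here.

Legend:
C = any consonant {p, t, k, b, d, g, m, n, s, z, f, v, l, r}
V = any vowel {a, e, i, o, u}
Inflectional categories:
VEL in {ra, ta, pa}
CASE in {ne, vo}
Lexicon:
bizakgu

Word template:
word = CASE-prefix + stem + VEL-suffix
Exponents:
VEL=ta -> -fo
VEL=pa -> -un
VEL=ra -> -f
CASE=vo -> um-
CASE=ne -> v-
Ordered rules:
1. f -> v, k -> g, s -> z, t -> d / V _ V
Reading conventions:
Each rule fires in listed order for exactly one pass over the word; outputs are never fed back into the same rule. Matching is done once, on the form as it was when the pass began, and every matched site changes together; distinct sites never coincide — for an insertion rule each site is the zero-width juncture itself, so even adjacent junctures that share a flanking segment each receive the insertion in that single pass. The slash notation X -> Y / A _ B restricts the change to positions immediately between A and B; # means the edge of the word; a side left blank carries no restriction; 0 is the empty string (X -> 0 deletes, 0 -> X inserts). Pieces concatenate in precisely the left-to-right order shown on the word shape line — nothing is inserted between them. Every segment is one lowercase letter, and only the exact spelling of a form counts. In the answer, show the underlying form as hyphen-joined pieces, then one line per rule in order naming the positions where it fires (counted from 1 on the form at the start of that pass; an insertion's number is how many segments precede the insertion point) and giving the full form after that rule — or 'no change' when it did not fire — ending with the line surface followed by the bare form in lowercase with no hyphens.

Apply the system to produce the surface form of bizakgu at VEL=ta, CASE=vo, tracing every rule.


underlying: um-bizakgu-fo
1. f -> v, k -> g, s -> z, t -> d / V _ V: fires at position(s) 10: umbizakguvo
surface: umbizakguvo


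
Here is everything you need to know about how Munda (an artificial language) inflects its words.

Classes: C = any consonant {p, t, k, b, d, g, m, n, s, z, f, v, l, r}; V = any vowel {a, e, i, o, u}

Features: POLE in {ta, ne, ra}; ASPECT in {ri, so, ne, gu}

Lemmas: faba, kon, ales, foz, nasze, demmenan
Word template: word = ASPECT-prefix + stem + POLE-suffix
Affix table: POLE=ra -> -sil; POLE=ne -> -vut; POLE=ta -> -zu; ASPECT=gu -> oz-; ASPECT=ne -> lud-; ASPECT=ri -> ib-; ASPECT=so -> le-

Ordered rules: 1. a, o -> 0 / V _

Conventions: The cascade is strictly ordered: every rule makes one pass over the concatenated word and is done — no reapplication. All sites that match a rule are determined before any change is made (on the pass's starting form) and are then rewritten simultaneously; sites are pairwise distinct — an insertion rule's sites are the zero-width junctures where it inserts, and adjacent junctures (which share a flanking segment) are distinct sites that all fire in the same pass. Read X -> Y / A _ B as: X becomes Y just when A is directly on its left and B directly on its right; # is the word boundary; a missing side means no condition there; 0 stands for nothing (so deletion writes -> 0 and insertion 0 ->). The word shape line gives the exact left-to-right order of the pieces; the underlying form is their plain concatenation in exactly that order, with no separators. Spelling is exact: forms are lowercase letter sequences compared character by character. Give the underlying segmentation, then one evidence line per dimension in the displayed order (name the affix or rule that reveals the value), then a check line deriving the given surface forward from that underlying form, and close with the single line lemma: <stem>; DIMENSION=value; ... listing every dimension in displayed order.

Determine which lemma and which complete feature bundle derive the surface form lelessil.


underlying: le-ales-sil
POLE=ra - signalled by the affix -sil
ASPECT=so - signalled by the affix le-
check: lealessil -> lelessil
lemma: ales; POLE=ra; ASPECT=so


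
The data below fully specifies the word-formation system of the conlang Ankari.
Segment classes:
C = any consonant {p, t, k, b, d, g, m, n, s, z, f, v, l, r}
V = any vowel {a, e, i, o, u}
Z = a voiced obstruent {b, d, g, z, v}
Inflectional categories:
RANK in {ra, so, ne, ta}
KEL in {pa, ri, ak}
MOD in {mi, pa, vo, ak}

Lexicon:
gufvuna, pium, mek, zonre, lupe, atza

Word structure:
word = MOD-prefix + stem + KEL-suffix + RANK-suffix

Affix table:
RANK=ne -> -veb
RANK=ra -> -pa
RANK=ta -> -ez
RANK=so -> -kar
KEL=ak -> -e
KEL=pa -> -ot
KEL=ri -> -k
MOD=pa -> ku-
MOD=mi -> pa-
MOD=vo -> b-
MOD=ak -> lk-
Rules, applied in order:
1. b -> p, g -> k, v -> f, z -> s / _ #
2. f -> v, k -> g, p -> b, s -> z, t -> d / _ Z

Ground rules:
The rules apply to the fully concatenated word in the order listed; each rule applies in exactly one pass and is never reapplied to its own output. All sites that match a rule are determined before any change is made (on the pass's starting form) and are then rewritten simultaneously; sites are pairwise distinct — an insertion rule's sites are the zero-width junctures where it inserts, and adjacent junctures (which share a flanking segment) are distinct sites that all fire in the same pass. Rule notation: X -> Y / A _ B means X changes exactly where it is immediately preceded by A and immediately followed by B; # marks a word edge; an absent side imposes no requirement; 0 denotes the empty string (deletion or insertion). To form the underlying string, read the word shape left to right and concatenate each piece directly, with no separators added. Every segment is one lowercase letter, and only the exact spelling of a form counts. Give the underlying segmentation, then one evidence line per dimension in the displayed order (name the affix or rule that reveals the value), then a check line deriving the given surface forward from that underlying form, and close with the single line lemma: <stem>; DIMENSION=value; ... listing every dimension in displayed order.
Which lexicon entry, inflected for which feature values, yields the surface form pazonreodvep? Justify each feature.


underlying: pa-zonre-ot-veb
RANK=ne - signalled by the affix -veb
KEL=pa - signalled by the affix -ot
MOD=mi - signalled by the affix pa-
check: pazonreotveb -> pazonreotvep -> pazonreodvep
lemma: zonre; RANK=ne; KEL=pa; MOD=mi


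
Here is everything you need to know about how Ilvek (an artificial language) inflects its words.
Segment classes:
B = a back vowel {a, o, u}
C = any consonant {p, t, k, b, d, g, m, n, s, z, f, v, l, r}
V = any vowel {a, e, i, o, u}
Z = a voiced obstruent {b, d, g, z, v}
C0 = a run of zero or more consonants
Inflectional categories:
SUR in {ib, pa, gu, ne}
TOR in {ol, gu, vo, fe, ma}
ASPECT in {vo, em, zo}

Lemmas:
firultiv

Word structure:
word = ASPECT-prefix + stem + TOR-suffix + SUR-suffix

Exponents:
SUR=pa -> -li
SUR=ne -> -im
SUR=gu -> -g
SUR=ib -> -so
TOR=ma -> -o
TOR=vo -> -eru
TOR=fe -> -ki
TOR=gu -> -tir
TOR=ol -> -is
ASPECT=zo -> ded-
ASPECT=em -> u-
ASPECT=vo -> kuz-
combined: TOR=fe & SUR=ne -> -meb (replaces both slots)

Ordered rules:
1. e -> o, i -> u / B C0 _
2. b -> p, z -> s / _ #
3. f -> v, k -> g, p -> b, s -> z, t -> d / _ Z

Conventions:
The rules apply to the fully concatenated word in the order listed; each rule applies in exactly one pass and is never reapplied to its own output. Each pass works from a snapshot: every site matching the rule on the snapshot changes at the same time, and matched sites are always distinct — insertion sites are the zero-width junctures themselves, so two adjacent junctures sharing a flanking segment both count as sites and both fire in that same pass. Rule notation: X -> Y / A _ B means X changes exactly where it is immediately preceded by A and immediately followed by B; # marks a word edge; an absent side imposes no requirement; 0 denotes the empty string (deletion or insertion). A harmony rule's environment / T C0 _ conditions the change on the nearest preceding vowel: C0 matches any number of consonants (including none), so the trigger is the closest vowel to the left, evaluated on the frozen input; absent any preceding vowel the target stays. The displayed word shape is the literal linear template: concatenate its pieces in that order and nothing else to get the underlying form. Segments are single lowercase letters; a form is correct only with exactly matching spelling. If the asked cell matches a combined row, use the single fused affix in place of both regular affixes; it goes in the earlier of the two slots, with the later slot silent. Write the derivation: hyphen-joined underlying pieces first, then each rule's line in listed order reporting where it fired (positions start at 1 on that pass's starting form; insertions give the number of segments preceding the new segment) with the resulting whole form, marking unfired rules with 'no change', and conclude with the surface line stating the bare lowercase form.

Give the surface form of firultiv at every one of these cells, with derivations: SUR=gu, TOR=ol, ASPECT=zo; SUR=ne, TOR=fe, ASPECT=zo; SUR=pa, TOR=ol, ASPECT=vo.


cell SUR=gu, TOR=ol, ASPECT=zo:
underlying: ded-firultiv-is-g
1. e -> o, i -> u / B C0 _: fires at position(s) 10: dedfirultuvisg
2. b -> p, z -> s / _ #: no change
3. f -> v, k -> g, p -> b, s -> z, t -> d / _ Z: fires at position(s) 13: dedfirultuvizg
surface: dedfirultuvizg

cell SUR=ne, TOR=fe, ASPECT=zo:
underlying: ded-firultiv-meb
1. e -> o, i -> u / B C0 _: fires at position(s) 10: dedfirultuvmeb
2. b -> p, z -> s / _ #: fires at position(s) 14: dedfirultuvmep
3. f -> v, k -> g, p -> b, s -> z, t -> d / _ Z: no change
surface: dedfirultuvmep

cell SUR=pa, TOR=ol, ASPECT=vo:
underlying: kuz-firultiv-is-li
1. e -> o, i -> u / B C0 _: fires at position(s) 5, 10: kuzfurultuvisli
2. b -> p, z -> s / _ #: no change
3. f -> v, k -> g, p -> b, s -> z, t -> d / _ Z: no change
surface: kuzfurultuvisli


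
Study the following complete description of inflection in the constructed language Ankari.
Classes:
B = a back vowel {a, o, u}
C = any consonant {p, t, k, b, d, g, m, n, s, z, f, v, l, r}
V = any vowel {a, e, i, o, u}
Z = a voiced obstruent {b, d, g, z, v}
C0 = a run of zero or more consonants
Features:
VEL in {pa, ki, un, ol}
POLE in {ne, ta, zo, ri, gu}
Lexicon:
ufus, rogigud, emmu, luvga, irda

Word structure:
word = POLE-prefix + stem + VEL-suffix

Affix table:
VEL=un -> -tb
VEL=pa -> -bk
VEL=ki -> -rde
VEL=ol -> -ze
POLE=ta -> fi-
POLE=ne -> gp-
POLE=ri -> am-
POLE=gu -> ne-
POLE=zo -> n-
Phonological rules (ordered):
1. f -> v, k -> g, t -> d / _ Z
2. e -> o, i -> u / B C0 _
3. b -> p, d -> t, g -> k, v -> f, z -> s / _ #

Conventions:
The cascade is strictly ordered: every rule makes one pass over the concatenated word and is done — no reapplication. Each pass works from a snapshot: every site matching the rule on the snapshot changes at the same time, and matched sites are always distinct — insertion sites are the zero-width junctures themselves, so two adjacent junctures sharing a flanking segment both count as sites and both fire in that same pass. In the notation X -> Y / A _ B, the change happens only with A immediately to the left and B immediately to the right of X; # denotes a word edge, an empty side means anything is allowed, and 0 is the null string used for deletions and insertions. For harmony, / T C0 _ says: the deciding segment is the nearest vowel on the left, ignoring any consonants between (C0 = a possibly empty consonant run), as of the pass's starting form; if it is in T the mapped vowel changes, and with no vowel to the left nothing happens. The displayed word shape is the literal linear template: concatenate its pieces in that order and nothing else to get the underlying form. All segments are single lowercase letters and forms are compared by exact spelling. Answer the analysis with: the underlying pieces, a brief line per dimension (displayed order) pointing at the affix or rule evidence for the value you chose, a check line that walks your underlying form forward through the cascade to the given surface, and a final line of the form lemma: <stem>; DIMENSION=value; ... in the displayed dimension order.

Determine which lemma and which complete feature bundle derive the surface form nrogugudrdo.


underlying: n-rogigud-rde
VEL=ki - signalled by the affix -rde
POLE=zo - signalled by the affix n-
check: nrogigudrde -> nrogigudrde -> nrogugudrdo -> nrogugudrdo
lemma: rogigud; VEL=ki; POLE=zo
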